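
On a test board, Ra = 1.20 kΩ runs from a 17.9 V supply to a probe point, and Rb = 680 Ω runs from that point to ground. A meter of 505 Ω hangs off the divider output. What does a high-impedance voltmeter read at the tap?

The load sits in parallel with Rb: Rb‖R_L = (680 × 505) / (680 + 505) = 289.8 Ω.
V_out = 17.9 × 289.8 / (1200 + 289.8) = 17.9 × 289.8/1490 = 3.48 V.

V_out ≈ 3.48 V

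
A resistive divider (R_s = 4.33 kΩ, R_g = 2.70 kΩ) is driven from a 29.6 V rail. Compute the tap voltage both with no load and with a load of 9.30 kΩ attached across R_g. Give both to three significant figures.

Open-circuit: V = 29.6 × 2.70/(4.33 + 2.70) = 11.4 V.
With the load, R_g becomes R_g‖R_L = 2.092 kΩ, so V = 29.6 × 2.092/6.423 = 9.64 V.

Unloaded: 11.4 V; loaded: 9.64 V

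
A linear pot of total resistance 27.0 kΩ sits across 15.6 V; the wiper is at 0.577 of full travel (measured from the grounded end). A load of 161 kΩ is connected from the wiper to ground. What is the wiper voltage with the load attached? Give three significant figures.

V ≈ 8.65 V

The wiper splits the pot into (1−α)R = 11.42 kΩ above and αR = 15.58 kΩ below.
Lower section ‖ load = 14.20 kΩ.
V_wiper = 15.6 × 14.20/(11.42 + 14.20) = 8.65 V.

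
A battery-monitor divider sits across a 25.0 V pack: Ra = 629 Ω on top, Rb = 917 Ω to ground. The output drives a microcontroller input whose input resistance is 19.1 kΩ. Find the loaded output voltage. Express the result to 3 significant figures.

V_out ≈ 14.5 V

The load sits in parallel with Rb: Rb‖R_L = (917 × 19100) / (917 + 19100) = 875.0 Ω.
V_out = 25.0 × 875.0 / (629 + 875.0) = 25.0 × 875.0/1504 = 14.5 V.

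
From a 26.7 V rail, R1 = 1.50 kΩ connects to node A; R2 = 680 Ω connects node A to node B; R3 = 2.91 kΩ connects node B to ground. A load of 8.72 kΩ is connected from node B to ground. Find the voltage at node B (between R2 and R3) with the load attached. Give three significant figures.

At node B, R3 is in parallel with the load: R3‖R_L = 2182 Ω.
Below node A the resistance is R2 + (R3‖R_L) = 2862 Ω, so V_A = 26.7 × 2862/4362 = 17.52 V.
Then V_B = V_A × (R3‖R_L)/(R2 + R3‖R_L) = 17.52 × 2182/2862 = 13.4 V.

V ≈ 13.4 V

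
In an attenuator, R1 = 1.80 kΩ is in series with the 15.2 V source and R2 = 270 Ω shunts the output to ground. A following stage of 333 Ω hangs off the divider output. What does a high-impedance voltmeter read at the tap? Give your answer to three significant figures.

V_out ≈ 1.16 V

The load sits in parallel with R2: R2‖R_L = (270 × 333) / (270 + 333) = 149.1 Ω.
V_out = 15.2 × 149.1 / (1800 + 149.1) = 15.2 × 149.1/1949 = 1.16 V.
(Unloaded it would have been 1.98 V.)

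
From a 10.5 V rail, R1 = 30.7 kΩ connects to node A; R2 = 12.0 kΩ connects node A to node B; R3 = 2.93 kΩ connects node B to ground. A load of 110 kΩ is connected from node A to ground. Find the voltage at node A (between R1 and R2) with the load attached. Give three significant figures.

Below node A the series string R2+R3 = 14.93 kΩ sits in parallel with the 110 kΩ load: 13.15 kΩ.
V_A = 10.5 × 13.15/(30.7 + 13.15) = 3.15 V.

V ≈ 3.15 V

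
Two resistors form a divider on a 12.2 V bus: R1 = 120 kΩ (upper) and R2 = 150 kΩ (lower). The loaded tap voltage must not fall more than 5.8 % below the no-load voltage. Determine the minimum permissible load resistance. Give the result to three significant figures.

R_L(min) ≈ 1.08 MΩ

Output resistance R_th = R1‖R2 = (120 × 150)/270.0 = 66.67 kΩ.
The fractional drop is R_th/(R_th + R_L); requiring this ≤ 0.0580 gives R_L ≥ R_th(1/0.0580 − 1) = 66.67 × 16.24 = 1.08 MΩ.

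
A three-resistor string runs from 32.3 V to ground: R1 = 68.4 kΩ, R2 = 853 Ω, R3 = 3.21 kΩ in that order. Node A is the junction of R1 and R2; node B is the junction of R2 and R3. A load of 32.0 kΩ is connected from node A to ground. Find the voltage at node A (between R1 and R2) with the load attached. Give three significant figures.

V ≈ 1.62 V

Below node A the series string R2+R3 = 4063 Ω sits in parallel with the 32000 Ω load: 3605 Ω.
V_A = 32.3 × 3605/(68400 + 3605) = 1.62 V.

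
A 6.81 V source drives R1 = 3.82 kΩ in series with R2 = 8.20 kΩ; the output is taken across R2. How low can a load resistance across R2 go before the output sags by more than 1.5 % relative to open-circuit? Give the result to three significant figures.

Output resistance R_th = R1‖R2 = (3.82 × 8.20)/12.02 = 2.606 kΩ.
The fractional drop is R_th/(R_th + R_L); requiring this ≤ 0.0150 gives R_L ≥ R_th(1/0.0150 − 1) = 2.606 × 65.67 = 171 kΩ.

R_L(min) ≈ 171 kΩ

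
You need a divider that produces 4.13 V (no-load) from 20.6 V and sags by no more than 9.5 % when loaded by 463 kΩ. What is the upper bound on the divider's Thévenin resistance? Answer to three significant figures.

Loading drop = R_th/(R_th + R_L) ≤ 0.0950, so R_th ≤ R_L · ε/(1−ε) = 463 kΩ × 0.0950/0.9050 = 48.6 kΩ.
(Any R1, R2 with R2/(R1+R2) = 0.200 and R1‖R2 ≤ 48.6 kΩ will meet the spec.)

R_th ≤ 48.6 kΩ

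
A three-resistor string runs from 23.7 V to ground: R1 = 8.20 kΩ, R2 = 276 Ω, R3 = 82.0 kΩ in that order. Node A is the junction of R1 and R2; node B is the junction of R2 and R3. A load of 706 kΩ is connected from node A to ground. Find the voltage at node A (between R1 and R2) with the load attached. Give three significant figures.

Below node A the series string R2+R3 = 82280 Ω sits in parallel with the 706000 Ω load: 73690 Ω.
V_A = 23.7 × 73690/(8200 + 73690) = 21.3 V.

V ≈ 21.3 V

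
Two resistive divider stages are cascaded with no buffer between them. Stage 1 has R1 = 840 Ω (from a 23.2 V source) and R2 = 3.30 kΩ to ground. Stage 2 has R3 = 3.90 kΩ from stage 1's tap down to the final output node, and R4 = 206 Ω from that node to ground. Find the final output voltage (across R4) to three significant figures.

Stage 2 presents R3+R4 = 4106 Ω as a load on stage 1's tap.
Stage 1's lower leg becomes R2‖(R3+R4) = 1830 Ω, so V_mid = 23.2 × 1830/2670 = 15.90 V.
Stage 2 is itself unloaded: V_out = V_mid × R4/(R3+R4) = 15.90 × 206/4106 = 0.798 V.

V_out ≈ 0.798 V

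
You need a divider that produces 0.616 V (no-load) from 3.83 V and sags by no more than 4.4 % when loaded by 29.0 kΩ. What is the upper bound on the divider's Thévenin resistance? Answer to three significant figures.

Loading drop = R_th/(R_th + R_L) ≤ 0.0440, so R_th ≤ R_L · ε/(1−ε) = 29.0 kΩ × 0.0440/0.9560 = 1.33 kΩ.
(Any R1, R2 with R2/(R1+R2) = 0.161 and R1‖R2 ≤ 1.33 kΩ will meet the spec.)

R_th ≤ 1.33 kΩ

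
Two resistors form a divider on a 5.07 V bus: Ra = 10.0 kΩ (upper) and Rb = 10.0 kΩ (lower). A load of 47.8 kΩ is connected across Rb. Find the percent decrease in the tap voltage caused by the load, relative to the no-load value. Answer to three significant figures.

Unloaded V = 5.07 × 10.0/20.00 = 2.5350 V.
Loaded: Rb‖R_L = 8.270 kΩ, giving V = 5.07 × 8.270/18.27 = 2.2949 V.
Drop = (2.5350 − 2.2949) / 2.5350 = 9.47 %.

9.47 %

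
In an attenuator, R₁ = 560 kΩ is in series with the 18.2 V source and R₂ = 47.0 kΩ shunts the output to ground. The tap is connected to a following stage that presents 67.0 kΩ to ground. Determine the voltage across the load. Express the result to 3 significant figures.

V_out ≈ 0.856 V

The load sits in parallel with R₂: R₂‖R_L = (47.0 × 67.0) / (47.0 + 67.0) = 27.62 kΩ.
V_out = 18.2 × 27.62 / (560 + 27.62) = 18.2 × 27.62/587.6 = 0.856 V.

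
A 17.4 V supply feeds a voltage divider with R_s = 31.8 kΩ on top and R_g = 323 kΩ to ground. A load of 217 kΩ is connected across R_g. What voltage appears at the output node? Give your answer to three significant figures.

V_out ≈ 14.0 V

The load sits in parallel with R_g: R_g‖R_L = (323 × 217) / (323 + 217) = 129.8 kΩ.
V_out = 17.4 × 129.8 / (31.8 + 129.8) = 17.4 × 129.8/161.6 = 14.0 V.
(Unloaded it would have been 15.8 V.)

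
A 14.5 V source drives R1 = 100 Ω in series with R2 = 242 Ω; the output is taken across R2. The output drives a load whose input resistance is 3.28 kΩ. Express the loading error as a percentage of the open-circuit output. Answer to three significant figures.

2.11 %

The divider's output (Thévenin) resistance is R1‖R2 = 70.76 Ω.
Fractional drop under load = R_th/(R_th + R_L) = 70.76 / (70.76 + 3280) = 0.02112.
So the output falls by 2.11 %.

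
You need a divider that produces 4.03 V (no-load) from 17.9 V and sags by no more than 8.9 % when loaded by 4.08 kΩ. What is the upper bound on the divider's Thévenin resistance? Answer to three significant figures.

Loading drop = R_th/(R_th + R_L) ≤ 0.0890, so R_th ≤ R_L · ε/(1−ε) = 4.08 kΩ × 0.0890/0.9110 = 399 Ω.
(Any R1, R2 with R2/(R1+R2) = 0.225 and R1‖R2 ≤ 399 Ω will meet the spec.)

R_th ≤ 399 Ω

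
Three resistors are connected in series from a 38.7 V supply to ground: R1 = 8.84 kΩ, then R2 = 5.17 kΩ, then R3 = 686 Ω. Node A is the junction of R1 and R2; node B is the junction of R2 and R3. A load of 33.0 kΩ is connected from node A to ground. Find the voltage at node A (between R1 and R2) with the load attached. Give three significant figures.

Below node A the series string R2+R3 = 5856 Ω sits in parallel with the 33000 Ω load: 4973 Ω.
V_A = 38.7 × 4973/(8840 + 4973) = 13.9 V.

V ≈ 13.9 V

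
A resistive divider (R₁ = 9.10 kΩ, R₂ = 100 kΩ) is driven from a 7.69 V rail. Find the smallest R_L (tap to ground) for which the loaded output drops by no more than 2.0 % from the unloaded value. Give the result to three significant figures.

R_L(min) ≈ 409 kΩ

Output resistance R_th = R₁‖R₂ = (9.10 × 100)/109.1 = 8.341 kΩ.
The fractional drop is R_th/(R_th + R_L); requiring this ≤ 0.0200 gives R_L ≥ R_th(1/0.0200 − 1) = 8.341 × 49.00 = 409 kΩ.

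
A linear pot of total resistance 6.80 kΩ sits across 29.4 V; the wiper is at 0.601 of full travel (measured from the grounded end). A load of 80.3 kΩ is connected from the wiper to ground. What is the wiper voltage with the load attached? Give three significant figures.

V ≈ 17.3 V

The wiper splits the pot into (1−α)R = 2.713 kΩ above and αR = 4.087 kΩ below.
Lower section ‖ load = 3.889 kΩ.
V_wiper = 29.4 × 3.889/(2.713 + 3.889) = 17.3 V.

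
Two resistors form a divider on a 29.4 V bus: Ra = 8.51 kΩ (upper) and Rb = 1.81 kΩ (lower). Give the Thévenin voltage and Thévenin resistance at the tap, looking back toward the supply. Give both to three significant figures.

V_th = 5.16 V, R_th = 1.49 kΩ

V_th is the open-circuit tap voltage: 29.4 × 1.81/(8.51 + 1.81) = 5.16 V.
With the supply zeroed, Ra and Rb appear in parallel from the tap: R_th = Ra‖Rb = (8.51 × 1.81)/10.32 = 1.49 kΩ.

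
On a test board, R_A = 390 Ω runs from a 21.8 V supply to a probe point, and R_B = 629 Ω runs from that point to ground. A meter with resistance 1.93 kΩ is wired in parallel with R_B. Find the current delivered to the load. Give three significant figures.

I_L ≈ 6.20 mA

R_B‖R_L = 474.4 Ω; V_out = 21.8 × 474.4/864.4 = 11.96 V.
I_L = V_out / R_L = 11.96 / 1.93 kΩ = 6.20 mA.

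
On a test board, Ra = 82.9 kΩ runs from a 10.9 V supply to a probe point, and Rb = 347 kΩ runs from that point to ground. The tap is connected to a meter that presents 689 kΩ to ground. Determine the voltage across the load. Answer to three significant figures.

V_out ≈ 8.02 V

The load sits in parallel with Rb: Rb‖R_L = (347 × 689) / (347 + 689) = 230.8 kΩ.
V_out = 10.9 × 230.8 / (82.9 + 230.8) = 10.9 × 230.8/313.7 = 8.02 V.
(Unloaded it would have been 8.80 V.)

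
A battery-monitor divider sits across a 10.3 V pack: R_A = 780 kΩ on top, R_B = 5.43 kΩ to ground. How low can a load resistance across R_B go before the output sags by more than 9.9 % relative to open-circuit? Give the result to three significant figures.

Output resistance R_th = R_A‖R_B = (780 × 5.43)/785.4 = 5.392 kΩ.
The fractional drop is R_th/(R_th + R_L); requiring this ≤ 0.0990 gives R_L ≥ R_th(1/0.0990 − 1) = 5.392 × 9.101 = 49.1 kΩ.

R_L(min) ≈ 49.1 kΩ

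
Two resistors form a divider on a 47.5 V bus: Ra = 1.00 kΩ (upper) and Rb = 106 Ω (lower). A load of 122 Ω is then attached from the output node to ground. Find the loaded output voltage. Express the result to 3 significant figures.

The load sits in parallel with Rb: Rb‖R_L = (106 × 122) / (106 + 122) = 56.72 Ω.
V_out = 47.5 × 56.72 / (1000 + 56.72) = 47.5 × 56.72/1057 = 2.55 V.

V_out ≈ 2.55 V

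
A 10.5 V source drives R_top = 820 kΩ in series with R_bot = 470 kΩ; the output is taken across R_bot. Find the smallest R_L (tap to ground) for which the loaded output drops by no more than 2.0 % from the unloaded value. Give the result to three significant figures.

Output resistance R_th = R_top‖R_bot = (820 × 470)/1290 = 298.8 kΩ.
The fractional drop is R_th/(R_th + R_L); requiring this ≤ 0.0200 gives R_L ≥ R_th(1/0.0200 − 1) = 298.8 × 49.00 = 14.6 MΩ.

R_L(min) ≈ 14.6 MΩ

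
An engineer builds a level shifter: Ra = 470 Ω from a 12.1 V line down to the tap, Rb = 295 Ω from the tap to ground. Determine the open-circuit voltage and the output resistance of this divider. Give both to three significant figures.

V_th is the open-circuit tap voltage: 12.1 × 295/(470 + 295) = 4.67 V.
With the supply zeroed, Ra and Rb appear in parallel from the tap: R_th = Ra‖Rb = (470 × 295)/765.0 = 181 Ω.

V_th = 4.67 V, R_th = 181 Ω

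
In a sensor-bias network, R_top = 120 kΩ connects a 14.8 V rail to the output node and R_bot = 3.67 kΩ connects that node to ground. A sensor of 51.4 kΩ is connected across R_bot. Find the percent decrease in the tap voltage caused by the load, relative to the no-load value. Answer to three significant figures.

The divider's output (Thévenin) resistance is R_top‖R_bot = 3.561 kΩ.
Fractional drop under load = R_th/(R_th + R_L) = 3.561 / (3.561 + 51.4) = 0.06479.
So the output falls by 6.48 %.

6.48 %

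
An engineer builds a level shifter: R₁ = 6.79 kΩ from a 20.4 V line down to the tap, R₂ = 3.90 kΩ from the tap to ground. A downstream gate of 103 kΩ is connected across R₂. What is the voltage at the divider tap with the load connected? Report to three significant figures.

The load sits in parallel with R₂: R₂‖R_L = (3.90 × 103) / (3.90 + 103) = 3.758 kΩ.
V_out = 20.4 × 3.758 / (6.79 + 3.758) = 20.4 × 3.758/10.55 = 7.27 V.
(Unloaded it would have been 7.44 V.)

V_out ≈ 7.27 V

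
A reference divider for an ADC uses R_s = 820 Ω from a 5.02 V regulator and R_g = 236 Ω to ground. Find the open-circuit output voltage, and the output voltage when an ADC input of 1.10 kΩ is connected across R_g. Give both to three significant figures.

Open-circuit: V = 5.02 × 236/(820 + 236) = 1.12 V.
With the load, R_g becomes R_g‖R_L = 194.3 Ω, so V = 5.02 × 194.3/1014 = 0.962 V.

Unloaded: 1.12 V; loaded: 0.962 V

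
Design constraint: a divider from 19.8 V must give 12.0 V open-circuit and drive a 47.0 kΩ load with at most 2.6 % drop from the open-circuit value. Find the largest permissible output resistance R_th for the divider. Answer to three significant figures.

Loading drop = R_th/(R_th + R_L) ≤ 0.0260, so R_th ≤ R_L · ε/(1−ε) = 47.0 kΩ × 0.0260/0.9740 = 1.25 kΩ.
(Any R1, R2 with R2/(R1+R2) = 0.606 and R1‖R2 ≤ 1.25 kΩ will meet the spec.)

R_th ≤ 1.25 kΩ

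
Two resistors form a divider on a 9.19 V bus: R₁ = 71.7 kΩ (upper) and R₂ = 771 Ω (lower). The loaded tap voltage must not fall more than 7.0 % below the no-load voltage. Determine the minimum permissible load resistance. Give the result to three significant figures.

Output resistance R_th = R₁‖R₂ = (71700 × 771)/72470 = 762.8 Ω.
The fractional drop is R_th/(R_th + R_L); requiring this ≤ 0.0700 gives R_L ≥ R_th(1/0.0700 − 1) = 762.8 × 13.29 = 10.1 kΩ.

R_L(min) ≈ 10.1 kΩ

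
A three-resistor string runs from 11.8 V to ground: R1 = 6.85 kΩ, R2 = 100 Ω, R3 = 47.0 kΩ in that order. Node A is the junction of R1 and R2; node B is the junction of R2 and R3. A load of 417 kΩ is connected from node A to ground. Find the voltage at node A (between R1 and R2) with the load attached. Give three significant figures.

Below node A the series string R2+R3 = 47100 Ω sits in parallel with the 417000 Ω load: 42320 Ω.
V_A = 11.8 × 42320/(6850 + 42320) = 10.2 V.

V ≈ 10.2 V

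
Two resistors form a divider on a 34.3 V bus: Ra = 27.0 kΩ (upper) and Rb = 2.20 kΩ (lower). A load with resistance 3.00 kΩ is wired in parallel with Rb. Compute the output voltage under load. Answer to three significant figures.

V_out ≈ 1.54 V

The load sits in parallel with Rb: Rb‖R_L = (2.20 × 3.00) / (2.20 + 3.00) = 1.269 kΩ.
V_out = 34.3 × 1.269 / (27.0 + 1.269) = 34.3 × 1.269/28.27 = 1.54 V.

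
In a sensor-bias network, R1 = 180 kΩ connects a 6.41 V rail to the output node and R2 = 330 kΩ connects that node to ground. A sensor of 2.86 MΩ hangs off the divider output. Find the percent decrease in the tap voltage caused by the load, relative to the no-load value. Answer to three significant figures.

The divider's output (Thévenin) resistance is R1‖R2 = 116.5 kΩ.
Fractional drop under load = R_th/(R_th + R_L) = 116.5 / (116.5 + 2860) = 0.03913.
So the output falls by 3.91 %.

3.91 %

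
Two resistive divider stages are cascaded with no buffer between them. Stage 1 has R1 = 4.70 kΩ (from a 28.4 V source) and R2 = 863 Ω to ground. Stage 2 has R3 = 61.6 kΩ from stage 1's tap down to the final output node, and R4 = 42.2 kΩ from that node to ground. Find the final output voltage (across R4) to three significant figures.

V_out ≈ 1.78 V

Stage 2 presents R3+R4 = 103800 Ω as a load on stage 1's tap.
Stage 1's lower leg becomes R2‖(R3+R4) = 855.9 Ω, so V_mid = 28.4 × 855.9/5556 = 4.375 V.
Stage 2 is itself unloaded: V_out = V_mid × R4/(R3+R4) = 4.375 × 42200/103800 = 1.78 V.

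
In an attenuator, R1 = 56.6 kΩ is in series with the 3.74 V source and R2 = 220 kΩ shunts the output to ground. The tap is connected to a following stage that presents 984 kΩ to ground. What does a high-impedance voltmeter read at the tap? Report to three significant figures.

The load sits in parallel with R2: R2‖R_L = (220 × 984) / (220 + 984) = 179.8 kΩ.
V_out = 3.74 × 179.8 / (56.6 + 179.8) = 3.74 × 179.8/236.4 = 2.84 V.
(Unloaded it would have been 2.97 V.)

V_out ≈ 2.84 V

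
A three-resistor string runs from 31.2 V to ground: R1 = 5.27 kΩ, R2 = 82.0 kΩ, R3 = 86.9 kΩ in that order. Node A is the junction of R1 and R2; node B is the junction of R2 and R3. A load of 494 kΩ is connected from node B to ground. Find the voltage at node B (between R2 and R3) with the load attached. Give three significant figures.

V ≈ 14.3 V

At node B, R3 is in parallel with the load: R3‖R_L = 73.90 kΩ.
Below node A the resistance is R2 + (R3‖R_L) = 155.9 kΩ, so V_A = 31.2 × 155.9/161.2 = 30.18 V.
Then V_B = V_A × (R3‖R_L)/(R2 + R3‖R_L) = 30.18 × 73.90/155.9 = 14.3 V.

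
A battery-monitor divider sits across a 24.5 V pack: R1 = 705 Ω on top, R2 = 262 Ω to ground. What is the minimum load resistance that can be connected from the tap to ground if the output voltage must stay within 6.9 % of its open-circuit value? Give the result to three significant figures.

R_L(min) ≈ 2.58 kΩ

Output resistance R_th = R1‖R2 = (705 × 262)/967.0 = 191.0 Ω.
The fractional drop is R_th/(R_th + R_L); requiring this ≤ 0.0690 gives R_L ≥ R_th(1/0.0690 − 1) = 191.0 × 13.49 = 2.58 kΩ.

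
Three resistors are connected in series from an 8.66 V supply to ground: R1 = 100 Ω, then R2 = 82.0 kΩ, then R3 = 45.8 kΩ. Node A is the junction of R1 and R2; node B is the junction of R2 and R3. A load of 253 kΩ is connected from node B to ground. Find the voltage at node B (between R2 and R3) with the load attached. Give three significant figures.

V ≈ 2.78 V

At node B, R3 is in parallel with the load: R3‖R_L = 38780 Ω.
Below node A the resistance is R2 + (R3‖R_L) = 120800 Ω, so V_A = 8.66 × 120800/120900 = 8.653 V.
Then V_B = V_A × (R3‖R_L)/(R2 + R3‖R_L) = 8.653 × 38780/120800 = 2.78 V.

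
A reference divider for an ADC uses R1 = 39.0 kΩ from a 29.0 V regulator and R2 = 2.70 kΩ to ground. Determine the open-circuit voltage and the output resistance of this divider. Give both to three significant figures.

V_th = 1.88 V, R_th = 2.53 kΩ

V_th is the open-circuit tap voltage: 29.0 × 2.70/(39.0 + 2.70) = 1.88 V.
With the supply zeroed, R1 and R2 appear in parallel from the tap: R_th = R1‖R2 = (39.0 × 2.70)/41.70 = 2.53 kΩ.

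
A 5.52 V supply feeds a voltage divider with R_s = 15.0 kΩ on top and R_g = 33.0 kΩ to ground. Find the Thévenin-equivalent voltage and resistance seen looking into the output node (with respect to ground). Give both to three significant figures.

V_th = 3.79 V, R_th = 10.3 kΩ

V_th is the open-circuit tap voltage: 5.52 × 33.0/(15.0 + 33.0) = 3.79 V.
With the supply zeroed, R_s and R_g appear in parallel from the tap: R_th = R_s‖R_g = (15.0 × 33.0)/48.00 = 10.3 kΩ.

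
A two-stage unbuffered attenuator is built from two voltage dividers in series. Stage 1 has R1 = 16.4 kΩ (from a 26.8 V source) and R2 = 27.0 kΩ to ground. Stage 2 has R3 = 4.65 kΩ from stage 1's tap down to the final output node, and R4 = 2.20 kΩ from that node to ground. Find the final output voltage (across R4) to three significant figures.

Stage 2 presents R3+R4 = 6.850 kΩ as a load on stage 1's tap.
Stage 1's lower leg becomes R2‖(R3+R4) = 5.464 kΩ, so V_mid = 26.8 × 5.464/21.86 = 6.697 V.
Stage 2 is itself unloaded: V_out = V_mid × R4/(R3+R4) = 6.697 × 2.20/6.850 = 2.15 V.

V_out ≈ 2.15 V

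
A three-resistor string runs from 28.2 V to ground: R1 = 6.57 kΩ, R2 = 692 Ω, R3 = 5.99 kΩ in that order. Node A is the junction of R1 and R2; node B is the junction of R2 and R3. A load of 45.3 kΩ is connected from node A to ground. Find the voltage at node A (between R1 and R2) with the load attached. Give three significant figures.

V ≈ 13.3 V

Below node A the series string R2+R3 = 6682 Ω sits in parallel with the 45300 Ω load: 5823 Ω.
V_A = 28.2 × 5823/(6570 + 5823) = 13.3 V.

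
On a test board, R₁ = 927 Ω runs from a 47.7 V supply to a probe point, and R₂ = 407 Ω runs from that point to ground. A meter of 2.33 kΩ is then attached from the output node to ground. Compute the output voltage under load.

The load sits in parallel with R₂: R₂‖R_L = (407 × 2330) / (407 + 2330) = 346.5 Ω.
V_out = 47.7 × 346.5 / (927 + 346.5) = 47.7 × 346.5/1273 = 13.0 V.

V_out ≈ 13.0 V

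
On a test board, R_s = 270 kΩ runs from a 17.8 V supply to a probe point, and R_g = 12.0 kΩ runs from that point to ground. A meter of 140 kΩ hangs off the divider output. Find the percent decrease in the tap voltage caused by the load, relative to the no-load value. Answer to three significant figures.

The divider's output (Thévenin) resistance is R_s‖R_g = 11.49 kΩ.
Fractional drop under load = R_th/(R_th + R_L) = 11.49 / (11.49 + 140) = 0.07584.
So the output falls by 7.58 %.

7.58 %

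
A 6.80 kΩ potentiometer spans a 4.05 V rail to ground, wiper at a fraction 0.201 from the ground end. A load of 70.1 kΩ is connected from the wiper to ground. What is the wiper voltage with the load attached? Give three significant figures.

The wiper splits the pot into (1−α)R = 5.433 kΩ above and αR = 1.367 kΩ below.
Lower section ‖ load = 1.341 kΩ.
V_wiper = 4.05 × 1.341/(5.433 + 1.341) = 0.802 V.

V ≈ 0.802 V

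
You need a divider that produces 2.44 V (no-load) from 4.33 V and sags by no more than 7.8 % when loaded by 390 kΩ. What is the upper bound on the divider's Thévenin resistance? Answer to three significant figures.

Loading drop = R_th/(R_th + R_L) ≤ 0.0780, so R_th ≤ R_L · ε/(1−ε) = 390 kΩ × 0.0780/0.9220 = 33.0 kΩ.
(Any R1, R2 with R2/(R1+R2) = 0.564 and R1‖R2 ≤ 33.0 kΩ will meet the spec.)

R_th ≤ 33.0 kΩ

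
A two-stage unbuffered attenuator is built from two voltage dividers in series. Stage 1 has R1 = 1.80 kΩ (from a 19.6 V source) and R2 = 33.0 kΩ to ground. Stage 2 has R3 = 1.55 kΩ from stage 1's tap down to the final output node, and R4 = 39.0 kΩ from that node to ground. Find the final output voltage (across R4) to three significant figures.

Stage 2 presents R3+R4 = 40.55 kΩ as a load on stage 1's tap.
Stage 1's lower leg becomes R2‖(R3+R4) = 18.19 kΩ, so V_mid = 19.6 × 18.19/19.99 = 17.84 V.
Stage 2 is itself unloaded: V_out = V_mid × R4/(R3+R4) = 17.84 × 39.0/40.55 = 17.2 V.

V_out ≈ 17.2 V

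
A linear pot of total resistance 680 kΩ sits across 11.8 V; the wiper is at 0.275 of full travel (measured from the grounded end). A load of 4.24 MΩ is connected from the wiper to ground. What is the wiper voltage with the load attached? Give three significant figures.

V ≈ 3.14 V

The wiper splits the pot into (1−α)R = 493.0 kΩ above and αR = 187.0 kΩ below.
Lower section ‖ load = 179.1 kΩ.
V_wiper = 11.8 × 179.1/(493.0 + 179.1) = 3.14 V.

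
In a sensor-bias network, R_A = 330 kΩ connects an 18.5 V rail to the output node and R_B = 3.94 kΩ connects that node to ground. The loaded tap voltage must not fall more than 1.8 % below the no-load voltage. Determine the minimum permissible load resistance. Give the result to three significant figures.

R_L(min) ≈ 212 kΩ

Output resistance R_th = R_A‖R_B = (330 × 3.94)/333.9 = 3.894 kΩ.
The fractional drop is R_th/(R_th + R_L); requiring this ≤ 0.0180 gives R_L ≥ R_th(1/0.0180 − 1) = 3.894 × 54.56 = 212 kΩ.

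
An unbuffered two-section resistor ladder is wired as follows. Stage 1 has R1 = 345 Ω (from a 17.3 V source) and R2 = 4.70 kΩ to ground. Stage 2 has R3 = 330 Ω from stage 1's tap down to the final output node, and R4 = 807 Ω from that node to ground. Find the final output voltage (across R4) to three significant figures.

V_out ≈ 8.92 V

Stage 2 presents R3+R4 = 1137 Ω as a load on stage 1's tap.
Stage 1's lower leg becomes R2‖(R3+R4) = 915.5 Ω, so V_mid = 17.3 × 915.5/1261 = 12.57 V.
Stage 2 is itself unloaded: V_out = V_mid × R4/(R3+R4) = 12.57 × 807/1137 = 8.92 V.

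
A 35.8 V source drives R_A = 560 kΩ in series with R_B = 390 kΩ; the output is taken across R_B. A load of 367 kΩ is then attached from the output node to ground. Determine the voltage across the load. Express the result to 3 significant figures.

The load sits in parallel with R_B: R_B‖R_L = (390 × 367) / (390 + 367) = 189.1 kΩ.
V_out = 35.8 × 189.1 / (560 + 189.1) = 35.8 × 189.1/749.1 = 9.04 V.

V_out ≈ 9.04 V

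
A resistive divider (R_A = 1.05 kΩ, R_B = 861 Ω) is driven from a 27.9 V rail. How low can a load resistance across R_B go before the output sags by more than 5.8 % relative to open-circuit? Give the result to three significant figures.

Output resistance R_th = R_A‖R_B = (1050 × 861)/1911 = 473.1 Ω.
The fractional drop is R_th/(R_th + R_L); requiring this ≤ 0.0580 gives R_L ≥ R_th(1/0.0580 − 1) = 473.1 × 16.24 = 7.68 kΩ.

R_L(min) ≈ 7.68 kΩ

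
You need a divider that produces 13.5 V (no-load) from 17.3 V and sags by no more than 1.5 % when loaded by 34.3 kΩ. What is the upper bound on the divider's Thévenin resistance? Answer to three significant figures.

Loading drop = R_th/(R_th + R_L) ≤ 0.0150, so R_th ≤ R_L · ε/(1−ε) = 34.3 kΩ × 0.0150/0.9850 = 522 Ω.
(Any R1, R2 with R2/(R1+R2) = 0.780 and R1‖R2 ≤ 522 Ω will meet the spec.)

R_th ≤ 522 Ω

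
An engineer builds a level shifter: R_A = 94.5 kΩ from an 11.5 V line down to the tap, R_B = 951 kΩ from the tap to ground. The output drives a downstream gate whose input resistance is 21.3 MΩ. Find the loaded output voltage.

The load sits in parallel with R_B: R_B‖R_L = (951 × 21300) / (951 + 21300) = 910.4 kΩ.
V_out = 11.5 × 910.4 / (94.5 + 910.4) = 11.5 × 910.4/1005 = 10.4 V.

V_out ≈ 10.4 V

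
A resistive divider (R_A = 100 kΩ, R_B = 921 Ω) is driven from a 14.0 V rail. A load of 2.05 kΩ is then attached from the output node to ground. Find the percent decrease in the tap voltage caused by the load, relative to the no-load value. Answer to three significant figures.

Unloaded V = 14.0 × 921/100900 = 0.1278 V.
Loaded: R_B‖R_L = 635.5 Ω, giving V = 14.0 × 635.5/100600 = 0.08841 V.
Drop = (0.1278 − 0.08841) / 0.1278 = 30.8 %.

30.8 %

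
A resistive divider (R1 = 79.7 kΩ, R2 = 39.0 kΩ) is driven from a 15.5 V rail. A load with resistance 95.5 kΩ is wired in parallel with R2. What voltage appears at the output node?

V_out ≈ 4.00 V

The load sits in parallel with R2: R2‖R_L = (39.0 × 95.5) / (39.0 + 95.5) = 27.69 kΩ.
V_out = 15.5 × 27.69 / (79.7 + 27.69) = 15.5 × 27.69/107.4 = 4.00 V.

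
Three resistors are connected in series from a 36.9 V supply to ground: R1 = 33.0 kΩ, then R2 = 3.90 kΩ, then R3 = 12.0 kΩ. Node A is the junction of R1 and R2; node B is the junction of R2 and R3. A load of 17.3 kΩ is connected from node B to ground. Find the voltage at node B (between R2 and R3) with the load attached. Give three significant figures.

At node B, R3 is in parallel with the load: R3‖R_L = 7.085 kΩ.
Below node A the resistance is R2 + (R3‖R_L) = 10.99 kΩ, so V_A = 36.9 × 10.99/43.99 = 9.216 V.
Then V_B = V_A × (R3‖R_L)/(R2 + R3‖R_L) = 9.216 × 7.085/10.99 = 5.94 V.

V ≈ 5.94 V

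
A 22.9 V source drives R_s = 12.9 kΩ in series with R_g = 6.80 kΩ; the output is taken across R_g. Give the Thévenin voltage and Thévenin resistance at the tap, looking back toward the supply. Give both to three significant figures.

V_th = 7.90 V, R_th = 4.45 kΩ

V_th is the open-circuit tap voltage: 22.9 × 6.80/(12.9 + 6.80) = 7.90 V.
With the supply zeroed, R_s and R_g appear in parallel from the tap: R_th = R_s‖R_g = (12.9 × 6.80)/19.70 = 4.45 kΩ.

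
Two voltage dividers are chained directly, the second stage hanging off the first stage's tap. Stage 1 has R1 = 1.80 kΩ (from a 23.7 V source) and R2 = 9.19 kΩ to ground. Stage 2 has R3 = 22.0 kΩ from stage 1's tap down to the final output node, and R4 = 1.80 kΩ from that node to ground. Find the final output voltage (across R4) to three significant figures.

V_out ≈ 1.41 V

Stage 2 presents R3+R4 = 23.80 kΩ as a load on stage 1's tap.
Stage 1's lower leg becomes R2‖(R3+R4) = 6.630 kΩ, so V_mid = 23.7 × 6.630/8.430 = 18.64 V.
Stage 2 is itself unloaded: V_out = V_mid × R4/(R3+R4) = 18.64 × 1.80/23.80 = 1.41 V.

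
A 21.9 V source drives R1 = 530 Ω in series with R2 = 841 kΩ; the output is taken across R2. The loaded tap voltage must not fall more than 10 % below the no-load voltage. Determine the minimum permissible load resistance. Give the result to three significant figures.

R_L(min) ≈ 4.77 kΩ

Output resistance R_th = R1‖R2 = (530 × 841000)/841500 = 529.7 Ω.
The fractional drop is R_th/(R_th + R_L); requiring this ≤ 0.100 gives R_L ≥ R_th(1/0.100 − 1) = 529.7 × 9.000 = 4.77 kΩ.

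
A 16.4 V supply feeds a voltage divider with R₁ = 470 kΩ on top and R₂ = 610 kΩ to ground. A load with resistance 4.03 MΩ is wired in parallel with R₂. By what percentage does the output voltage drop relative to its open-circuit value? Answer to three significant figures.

The divider's output (Thévenin) resistance is R₁‖R₂ = 265.5 kΩ.
Fractional drop under load = R_th/(R_th + R_L) = 265.5 / (265.5 + 4030) = 0.06180.
So the output falls by 6.18 %.

6.18 %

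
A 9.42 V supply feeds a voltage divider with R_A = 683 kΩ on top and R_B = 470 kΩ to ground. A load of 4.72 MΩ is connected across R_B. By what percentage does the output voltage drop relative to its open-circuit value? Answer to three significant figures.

The divider's output (Thévenin) resistance is R_A‖R_B = 278.4 kΩ.
Fractional drop under load = R_th/(R_th + R_L) = 278.4 / (278.4 + 4720) = 0.05570.
So the output falls by 5.57 %.

5.57 %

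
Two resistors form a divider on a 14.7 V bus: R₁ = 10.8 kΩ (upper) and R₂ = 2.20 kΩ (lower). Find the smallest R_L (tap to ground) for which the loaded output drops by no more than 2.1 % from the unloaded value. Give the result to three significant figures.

R_L(min) ≈ 85.2 kΩ

Output resistance R_th = R₁‖R₂ = (10.8 × 2.20)/13.00 = 1.828 kΩ.
The fractional drop is R_th/(R_th + R_L); requiring this ≤ 0.0210 gives R_L ≥ R_th(1/0.0210 − 1) = 1.828 × 46.62 = 85.2 kΩ.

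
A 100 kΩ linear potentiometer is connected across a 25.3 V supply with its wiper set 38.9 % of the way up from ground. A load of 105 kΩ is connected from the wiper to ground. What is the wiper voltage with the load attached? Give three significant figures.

The wiper splits the pot into (1−α)R = 61.10 kΩ above and αR = 38.90 kΩ below.
Lower section ‖ load = 28.38 kΩ.
V_wiper = 25.3 × 28.38/(61.10 + 28.38) = 8.03 V.

V ≈ 8.03 V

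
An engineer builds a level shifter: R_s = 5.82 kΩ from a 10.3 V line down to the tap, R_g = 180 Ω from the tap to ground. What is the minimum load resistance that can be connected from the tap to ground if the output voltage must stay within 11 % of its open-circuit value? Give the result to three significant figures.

R_L(min) ≈ 1.41 kΩ

Output resistance R_th = R_s‖R_g = (5820 × 180)/6000 = 174.6 Ω.
The fractional drop is R_th/(R_th + R_L); requiring this ≤ 0.110 gives R_L ≥ R_th(1/0.110 − 1) = 174.6 × 8.091 = 1.41 kΩ.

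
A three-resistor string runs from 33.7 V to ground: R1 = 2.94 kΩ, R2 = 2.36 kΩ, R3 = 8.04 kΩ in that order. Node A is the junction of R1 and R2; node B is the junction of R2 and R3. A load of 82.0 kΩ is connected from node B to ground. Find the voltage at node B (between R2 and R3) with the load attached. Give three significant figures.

At node B, R3 is in parallel with the load: R3‖R_L = 7.322 kΩ.
Below node A the resistance is R2 + (R3‖R_L) = 9.682 kΩ, so V_A = 33.7 × 9.682/12.62 = 25.85 V.
Then V_B = V_A × (R3‖R_L)/(R2 + R3‖R_L) = 25.85 × 7.322/9.682 = 19.5 V.

V ≈ 19.5 V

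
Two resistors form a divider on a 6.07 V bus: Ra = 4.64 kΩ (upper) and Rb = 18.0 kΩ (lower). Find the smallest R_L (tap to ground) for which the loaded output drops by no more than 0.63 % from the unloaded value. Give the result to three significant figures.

Output resistance R_th = Ra‖Rb = (4.64 × 18.0)/22.64 = 3.689 kΩ.
The fractional drop is R_th/(R_th + R_L); requiring this ≤ 0.00630 gives R_L ≥ R_th(1/0.00630 − 1) = 3.689 × 157.7 = 582 kΩ.

R_L(min) ≈ 582 kΩ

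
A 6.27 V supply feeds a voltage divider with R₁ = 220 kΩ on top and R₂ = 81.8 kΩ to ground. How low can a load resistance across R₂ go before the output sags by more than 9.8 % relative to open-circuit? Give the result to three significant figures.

R_L(min) ≈ 549 kΩ

Output resistance R_th = R₁‖R₂ = (220 × 81.8)/301.8 = 59.63 kΩ.
The fractional drop is R_th/(R_th + R_L); requiring this ≤ 0.0980 gives R_L ≥ R_th(1/0.0980 − 1) = 59.63 × 9.204 = 549 kΩ.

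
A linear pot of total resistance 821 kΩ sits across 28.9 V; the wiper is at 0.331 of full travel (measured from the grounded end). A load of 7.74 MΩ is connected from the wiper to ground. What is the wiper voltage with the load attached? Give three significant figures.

The wiper splits the pot into (1−α)R = 549.2 kΩ above and αR = 271.8 kΩ below.
Lower section ‖ load = 262.5 kΩ.
V_wiper = 28.9 × 262.5/(549.2 + 262.5) = 9.35 V.

V ≈ 9.35 V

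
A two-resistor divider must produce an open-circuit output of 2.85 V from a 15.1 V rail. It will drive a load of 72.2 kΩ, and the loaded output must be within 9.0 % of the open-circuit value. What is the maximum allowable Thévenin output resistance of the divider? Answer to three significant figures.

Loading drop = R_th/(R_th + R_L) ≤ 0.0900, so R_th ≤ R_L · ε/(1−ε) = 72.2 kΩ × 0.0900/0.9100 = 7.14 kΩ.

R_th ≤ 7.14 kΩ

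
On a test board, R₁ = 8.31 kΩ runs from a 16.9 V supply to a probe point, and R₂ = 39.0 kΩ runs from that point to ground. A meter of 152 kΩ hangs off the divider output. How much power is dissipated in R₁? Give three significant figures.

Total resistance from the source is R₁ + (R₂‖R_L) = 39.35 kΩ, so I = 16.9/39.35 kΩ = 0.4295 mA.
P = I²·R₁ = (0.4295 mA)² × 8.31 kΩ = 1.53 mW.

P ≈ 1.53 mW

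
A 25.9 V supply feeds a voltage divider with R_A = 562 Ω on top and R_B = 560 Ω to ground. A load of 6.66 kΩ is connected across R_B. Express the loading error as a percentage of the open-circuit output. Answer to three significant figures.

4.04 %

The divider's output (Thévenin) resistance is R_A‖R_B = 280.5 Ω.
Fractional drop under load = R_th/(R_th + R_L) = 280.5 / (280.5 + 6660) = 0.04041.
So the output falls by 4.04 %.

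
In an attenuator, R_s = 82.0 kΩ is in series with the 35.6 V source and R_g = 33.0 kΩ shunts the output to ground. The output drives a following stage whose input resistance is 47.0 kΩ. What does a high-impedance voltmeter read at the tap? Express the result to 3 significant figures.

The load sits in parallel with R_g: R_g‖R_L = (33.0 × 47.0) / (33.0 + 47.0) = 19.39 kΩ.
V_out = 35.6 × 19.39 / (82.0 + 19.39) = 35.6 × 19.39/101.4 = 6.81 V.

V_out ≈ 6.81 V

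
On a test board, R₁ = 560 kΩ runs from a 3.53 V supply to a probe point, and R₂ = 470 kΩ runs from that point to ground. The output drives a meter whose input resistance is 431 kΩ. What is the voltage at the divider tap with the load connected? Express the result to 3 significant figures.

The load sits in parallel with R₂: R₂‖R_L = (470 × 431) / (470 + 431) = 224.8 kΩ.
V_out = 3.53 × 224.8 / (560 + 224.8) = 3.53 × 224.8/784.8 = 1.01 V.

V_out ≈ 1.01 V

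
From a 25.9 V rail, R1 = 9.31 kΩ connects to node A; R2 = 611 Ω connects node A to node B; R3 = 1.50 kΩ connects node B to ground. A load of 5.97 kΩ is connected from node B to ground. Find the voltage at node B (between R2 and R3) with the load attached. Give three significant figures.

V ≈ 2.79 V

At node B, R3 is in parallel with the load: R3‖R_L = 1199 Ω.
Below node A the resistance is R2 + (R3‖R_L) = 1810 Ω, so V_A = 25.9 × 1810/11120 = 4.215 V.
Then V_B = V_A × (R3‖R_L)/(R2 + R3‖R_L) = 4.215 × 1199/1810 = 2.79 V.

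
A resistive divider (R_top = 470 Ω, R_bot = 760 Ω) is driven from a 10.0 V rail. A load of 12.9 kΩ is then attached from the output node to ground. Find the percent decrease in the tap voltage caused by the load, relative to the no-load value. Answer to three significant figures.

The divider's output (Thévenin) resistance is R_top‖R_bot = 290.4 Ω.
Fractional drop under load = R_th/(R_th + R_L) = 290.4 / (290.4 + 12900) = 0.02202.
So the output falls by 2.20 %.

2.20 %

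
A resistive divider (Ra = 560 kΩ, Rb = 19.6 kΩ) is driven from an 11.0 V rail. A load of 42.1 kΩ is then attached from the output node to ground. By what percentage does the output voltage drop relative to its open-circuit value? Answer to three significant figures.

31.0 %

Unloaded V = 11.0 × 19.6/579.6 = 0.3720 V.
Loaded: Rb‖R_L = 13.37 kΩ, giving V = 11.0 × 13.37/573.4 = 0.2566 V.
Drop = (0.3720 − 0.2566) / 0.3720 = 31.0 %.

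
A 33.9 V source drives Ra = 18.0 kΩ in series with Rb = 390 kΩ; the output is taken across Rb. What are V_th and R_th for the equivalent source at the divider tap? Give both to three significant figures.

V_th = 32.4 V, R_th = 17.2 kΩ

V_th is the open-circuit tap voltage: 33.9 × 390/(18.0 + 390) = 32.4 V.
With the supply zeroed, Ra and Rb appear in parallel from the tap: R_th = Ra‖Rb = (18.0 × 390)/408.0 = 17.2 kΩ.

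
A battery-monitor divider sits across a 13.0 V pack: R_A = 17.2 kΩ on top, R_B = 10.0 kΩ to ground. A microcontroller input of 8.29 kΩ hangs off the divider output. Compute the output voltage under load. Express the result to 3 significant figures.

The load sits in parallel with R_B: R_B‖R_L = (10.0 × 8.29) / (10.0 + 8.29) = 4.533 kΩ.
V_out = 13.0 × 4.533 / (17.2 + 4.533) = 13.0 × 4.533/21.73 = 2.71 V.
(Unloaded it would have been 4.78 V.)

V_out ≈ 2.71 V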